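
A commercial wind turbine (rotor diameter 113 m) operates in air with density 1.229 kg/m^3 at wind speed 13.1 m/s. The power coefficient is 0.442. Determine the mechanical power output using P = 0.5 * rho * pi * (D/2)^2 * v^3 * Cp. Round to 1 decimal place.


Step 1 -- Compute swept area:
  A = pi * (D/2)^2 = pi * (113/2)^2 = 10028.75 m^2
Step 2 -- Apply wind power equation:
  P = 0.5 * rho * A * v^3 * Cp
  v^3 = 13.1^3 = 2248.091
  P = 0.5 * 1.229 * 10028.75 * 2248.091 * 0.442
  P = 6123571.8 W

6123571.8


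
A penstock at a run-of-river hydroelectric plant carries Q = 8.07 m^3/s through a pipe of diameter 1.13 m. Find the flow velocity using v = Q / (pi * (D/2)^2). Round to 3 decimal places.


Compute pipe cross-sectional area:
  A = pi * (D/2)^2 = pi * (1.13/2)^2 = 1.0029 m^2
Calculate velocity:
  v = Q / A = 8.07 / 1.0029
  v = 8.047 m/s

8.047


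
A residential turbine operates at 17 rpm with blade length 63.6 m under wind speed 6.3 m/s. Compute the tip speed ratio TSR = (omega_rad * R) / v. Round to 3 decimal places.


Convert rotational speed to rad/s:
  omega = 17 * 2 * pi / 60 = 1.7802 rad/s
Compute tip speed:
  v_tip = omega * R = 1.7802 * 63.6 = 113.223 m/s
Tip speed ratio:
  TSR = v_tip / v_wind = 113.223 / 6.3 = 17.972

17.972


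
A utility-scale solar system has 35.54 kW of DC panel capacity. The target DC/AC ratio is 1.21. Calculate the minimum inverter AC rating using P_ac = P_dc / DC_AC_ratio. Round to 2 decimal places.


The inverter AC capacity is determined by the DC/AC ratio.
Given: P_dc = 35.54 kW, DC/AC ratio = 1.21
P_ac = P_dc / ratio = 35.54 / 1.21
P_ac = 29.37 kW

29.37


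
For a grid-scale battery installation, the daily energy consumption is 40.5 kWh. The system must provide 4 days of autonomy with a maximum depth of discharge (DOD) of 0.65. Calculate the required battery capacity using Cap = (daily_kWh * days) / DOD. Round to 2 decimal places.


Total energy needed = daily * days = 40.5 * 4 = 162.0 kWh
Account for depth of discharge:
  Cap = total_energy / DOD = 162.0 / 0.65
  Cap = 249.23 kWh

249.23


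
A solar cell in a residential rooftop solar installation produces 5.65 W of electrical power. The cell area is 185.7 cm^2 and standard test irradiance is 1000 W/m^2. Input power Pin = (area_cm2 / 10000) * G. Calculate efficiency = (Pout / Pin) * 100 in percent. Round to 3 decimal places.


First compute the input power:
  Pin = area_cm2 / 10000 * G = 185.7 / 10000 * 1000 = 18.57 W
Then compute efficiency:
  Efficiency = (Pout / Pin) * 100 = (5.65 / 18.57) * 100
  Efficiency = 30.425%

30.425


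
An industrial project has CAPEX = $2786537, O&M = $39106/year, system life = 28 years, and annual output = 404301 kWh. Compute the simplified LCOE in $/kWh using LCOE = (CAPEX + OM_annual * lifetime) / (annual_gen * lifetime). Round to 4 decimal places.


Total cost = CAPEX + OM * lifetime = 2786537 + 39106 * 28 = 2786537 + 1094968 = 3881505
Total generation = annual * lifetime = 404301 * 28 = 11320428 kWh
LCOE = 3881505 / 11320428
LCOE = 0.3429 $/kWh

0.3429


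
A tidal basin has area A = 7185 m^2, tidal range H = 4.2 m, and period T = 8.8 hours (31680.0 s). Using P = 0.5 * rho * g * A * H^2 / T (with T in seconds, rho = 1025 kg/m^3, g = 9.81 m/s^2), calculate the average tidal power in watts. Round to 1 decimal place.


Convert period to seconds: T = 8.8 * 3600 = 31680.0 s
H^2 = 4.2^2 = 17.64
P = 0.5 * rho * g * A * H^2 / T
P = 0.5 * 1025 * 9.81 * 7185 * 17.64 / 31680.0
P = 20114.2 W

20114.2


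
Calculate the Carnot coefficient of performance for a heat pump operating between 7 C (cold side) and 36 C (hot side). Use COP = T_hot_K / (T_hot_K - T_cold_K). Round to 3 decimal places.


Convert to Kelvin:
  T_hot = 36 + 273.15 = 309.15 K
  T_cold = 7 + 273.15 = 280.15 K
Apply Carnot COP formula:
  COP = T_hot_K / (T_hot_K - T_cold_K) = 309.15 / 29.0
  COP = 10.660

10.660


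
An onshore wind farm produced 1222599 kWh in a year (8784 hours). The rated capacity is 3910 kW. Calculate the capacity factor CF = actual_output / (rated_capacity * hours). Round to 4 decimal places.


Capacity factor = actual output / maximum possible output
Maximum possible = rated * hours = 3910 * 8784 = 34345440 kWh
CF = 1222599 / 34345440
CF = 0.0356

0.0356


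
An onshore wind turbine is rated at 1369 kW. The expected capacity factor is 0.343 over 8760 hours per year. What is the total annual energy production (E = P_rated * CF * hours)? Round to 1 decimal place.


Annual energy = rated_kW * capacity_factor * hours_per_year
Given: P_rated = 1369 kW, CF = 0.343, hours = 8760
E = 1369 * 0.343 * 8760
E = 4113406.9 kWh

4113406.9


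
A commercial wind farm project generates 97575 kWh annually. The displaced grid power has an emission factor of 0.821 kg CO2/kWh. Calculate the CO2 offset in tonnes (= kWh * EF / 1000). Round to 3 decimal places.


CO2 offset in kg = generation * emission_factor
CO2 offset = 97575 * 0.821 = 80109.08 kg
Convert to tonnes:
  CO2 offset = 80109.08 / 1000 = 80.109 tonnes

80.109


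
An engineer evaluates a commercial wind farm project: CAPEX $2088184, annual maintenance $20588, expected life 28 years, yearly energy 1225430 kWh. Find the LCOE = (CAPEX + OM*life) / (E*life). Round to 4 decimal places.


Total cost = CAPEX + OM * lifetime = 2088184 + 20588 * 28 = 2088184 + 576464 = 2664648
Total generation = annual * lifetime = 1225430 * 28 = 34312040 kWh
LCOE = 2664648 / 34312040
LCOE = 0.0777 $/kWh

0.0777


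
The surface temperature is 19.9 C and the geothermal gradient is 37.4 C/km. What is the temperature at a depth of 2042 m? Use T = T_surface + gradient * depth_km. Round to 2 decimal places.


Convert depth to km: 2042 / 1000 = 2.042 km
Temperature increase = gradient * depth_km = 37.4 * 2.042 = 76.37 C
Temperature at depth = T_surface + delta_T = 19.9 + 76.37
T = 96.27 C

96.27


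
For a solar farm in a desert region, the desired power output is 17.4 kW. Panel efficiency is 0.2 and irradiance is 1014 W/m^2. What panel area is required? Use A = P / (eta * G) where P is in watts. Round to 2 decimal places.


Convert target power to watts: P = 17.4 * 1000 = 17400.0 W
Compute denominator: eta * G = 0.2 * 1014 = 202.8
Required area A = P / (eta * G) = 17400.0 / 202.8
A = 85.80 m^2

85.80


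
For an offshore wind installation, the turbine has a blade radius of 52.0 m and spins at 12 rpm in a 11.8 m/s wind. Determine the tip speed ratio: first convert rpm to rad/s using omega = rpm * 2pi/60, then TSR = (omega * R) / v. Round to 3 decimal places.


Convert rotational speed to rad/s:
  omega = 12 * 2 * pi / 60 = 1.2566 rad/s
Compute tip speed:
  v_tip = omega * R = 1.2566 * 52.0 = 65.345 m/s
Tip speed ratio:
  TSR = v_tip / v_wind = 65.345 / 11.8 = 5.538

5.538


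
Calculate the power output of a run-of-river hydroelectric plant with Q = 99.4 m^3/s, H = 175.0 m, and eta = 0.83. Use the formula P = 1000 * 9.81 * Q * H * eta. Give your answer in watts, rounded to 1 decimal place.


Apply the hydropower formula P = rho * g * Q * H * eta
rho * g = 1000 * 9.81 = 9810.0
P = 9810.0 * 99.4 * 175.0 * 0.83
P = 141635308.5 W

141635308.5


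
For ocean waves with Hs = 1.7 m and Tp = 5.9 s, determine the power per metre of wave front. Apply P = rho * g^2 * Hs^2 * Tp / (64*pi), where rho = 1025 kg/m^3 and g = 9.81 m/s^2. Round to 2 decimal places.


Apply wave power formula:
  g^2 = 9.81^2 = 96.2361
  Hs^2 = 1.7^2 = 2.89
  Numerator = rho * g^2 * Hs^2 * Tp = 1025 * 96.2361 * 2.89 * 5.9 = 1681944.78
  Denominator = 64 * pi = 201.0619
  P = 1681944.78 / 201.0619 = 8365.31 W/m

8365.31


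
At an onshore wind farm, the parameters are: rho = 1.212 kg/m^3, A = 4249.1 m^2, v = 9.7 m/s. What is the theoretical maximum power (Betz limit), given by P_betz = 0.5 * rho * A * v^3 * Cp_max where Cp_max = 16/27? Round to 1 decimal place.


The Betz coefficient Cp_max = 16/27 = 0.5926
v^3 = 9.7^3 = 912.673
P_betz = 0.5 * rho * A * v^3 * Cp_max
P_betz = 0.5 * 1.212 * 4249.1 * 912.673 * 0.5926
P_betz = 1392646.8 W

1392646.8


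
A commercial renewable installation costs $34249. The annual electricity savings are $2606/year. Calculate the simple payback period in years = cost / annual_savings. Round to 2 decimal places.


Simple payback period = initial cost / annual savings
Payback = 34249 / 2606
Payback = 13.14 years

13.14


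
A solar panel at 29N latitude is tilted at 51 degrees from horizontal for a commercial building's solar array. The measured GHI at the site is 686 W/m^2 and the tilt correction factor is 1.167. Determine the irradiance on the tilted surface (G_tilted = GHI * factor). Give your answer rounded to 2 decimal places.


Identify the given values:
  GHI = 686 W/m^2, tilt correction factor = 1.167
Apply the formula G_tilted = GHI * factor:
  G_tilted = 686 * 1.167
  G_tilted = 800.56 W/m^2

800.56


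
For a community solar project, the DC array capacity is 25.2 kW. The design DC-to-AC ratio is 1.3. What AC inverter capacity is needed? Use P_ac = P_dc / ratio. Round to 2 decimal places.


The inverter AC capacity is determined by the DC/AC ratio.
Given: P_dc = 25.2 kW, DC/AC ratio = 1.3
P_ac = P_dc / ratio = 25.2 / 1.3
P_ac = 19.38 kW

19.38


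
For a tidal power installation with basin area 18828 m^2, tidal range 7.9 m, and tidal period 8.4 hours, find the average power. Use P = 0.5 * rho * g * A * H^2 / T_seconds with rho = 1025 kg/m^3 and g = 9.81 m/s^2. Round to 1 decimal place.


Convert period to seconds: T = 8.4 * 3600 = 30240.0 s
H^2 = 7.9^2 = 62.41
P = 0.5 * rho * g * A * H^2 / T
P = 0.5 * 1025 * 9.81 * 18828 * 62.41 / 30240.0
P = 195361.7 W

195361.7


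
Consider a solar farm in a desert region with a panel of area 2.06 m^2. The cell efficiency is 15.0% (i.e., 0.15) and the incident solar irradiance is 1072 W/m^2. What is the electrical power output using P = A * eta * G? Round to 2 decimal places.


Use the solar power formula P = A * eta * G.
Given: A = 2.06 m^2, eta = 0.15, G = 1072 W/m^2
P = 2.06 * 0.15 * 1072
P = 331.25 W

331.25


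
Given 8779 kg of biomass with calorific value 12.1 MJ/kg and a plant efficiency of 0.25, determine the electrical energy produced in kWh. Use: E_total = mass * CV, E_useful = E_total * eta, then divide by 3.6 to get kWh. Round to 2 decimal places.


Total energy = mass * CV = 8779 * 12.1 = 106225.9 MJ
Useful energy = total * eta = 106225.9 * 0.25 = 26556.48 MJ
Convert to kWh: 26556.48 / 3.6
Useful energy = 7376.80 kWh

7376.80


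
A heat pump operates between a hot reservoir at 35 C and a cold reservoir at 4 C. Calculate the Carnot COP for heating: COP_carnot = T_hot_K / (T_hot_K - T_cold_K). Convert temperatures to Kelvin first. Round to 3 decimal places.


Convert to Kelvin:
  T_hot = 35 + 273.15 = 308.15 K
  T_cold = 4 + 273.15 = 277.15 K
Apply Carnot COP formula:
  COP = T_hot_K / (T_hot_K - T_cold_K) = 308.15 / 31.0
  COP = 9.940

9.940


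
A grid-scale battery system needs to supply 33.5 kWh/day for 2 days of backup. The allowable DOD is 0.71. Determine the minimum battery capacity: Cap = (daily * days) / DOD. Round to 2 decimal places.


Total energy needed = daily * days = 33.5 * 2 = 67.0 kWh
Account for depth of discharge:
  Cap = total_energy / DOD = 67.0 / 0.71
  Cap = 94.37 kWh

94.37


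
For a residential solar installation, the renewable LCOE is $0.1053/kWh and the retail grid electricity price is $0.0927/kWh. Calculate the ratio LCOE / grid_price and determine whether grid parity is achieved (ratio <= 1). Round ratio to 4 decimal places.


Compare LCOE to grid price:
  LCOE = $0.1053/kWh, Grid price = $0.0927/kWh
  Ratio = LCOE / grid_price = 0.1053 / 0.0927 = 1.1359
  Grid parity achieved (ratio <= 1)? no

1.1359


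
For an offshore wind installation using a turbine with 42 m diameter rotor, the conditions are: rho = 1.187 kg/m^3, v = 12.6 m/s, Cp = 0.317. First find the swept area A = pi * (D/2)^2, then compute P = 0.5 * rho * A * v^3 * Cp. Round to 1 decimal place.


Step 1 -- Compute swept area:
  A = pi * (D/2)^2 = pi * (42/2)^2 = 1385.44 m^2
Step 2 -- Apply wind power equation:
  P = 0.5 * rho * A * v^3 * Cp
  v^3 = 12.6^3 = 2000.376
  P = 0.5 * 1.187 * 1385.44 * 2000.376 * 0.317
  P = 521410.9 W

521410.9


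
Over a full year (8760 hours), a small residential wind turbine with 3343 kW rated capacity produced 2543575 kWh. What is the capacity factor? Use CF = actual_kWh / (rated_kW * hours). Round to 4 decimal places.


Capacity factor = actual output / maximum possible output
Maximum possible = rated * hours = 3343 * 8760 = 29284680 kWh
CF = 2543575 / 29284680
CF = 0.0869

0.0869


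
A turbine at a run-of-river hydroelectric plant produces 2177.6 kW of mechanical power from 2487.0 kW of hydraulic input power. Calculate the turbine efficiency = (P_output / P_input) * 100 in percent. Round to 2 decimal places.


Turbine efficiency = (output power / input power) * 100
eta = (2177.6 / 2487.0) * 100
eta = 87.56%

87.56


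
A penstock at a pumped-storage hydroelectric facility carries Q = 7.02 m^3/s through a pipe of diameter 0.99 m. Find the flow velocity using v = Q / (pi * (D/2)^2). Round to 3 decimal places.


Compute pipe cross-sectional area:
  A = pi * (D/2)^2 = pi * (0.99/2)^2 = 0.7698 m^2
Calculate velocity:
  v = Q / A = 7.02 / 0.7698
  v = 9.120 m/s

9.120


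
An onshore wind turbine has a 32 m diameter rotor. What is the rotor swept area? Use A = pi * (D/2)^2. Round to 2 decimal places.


Compute the rotor radius:
  r = D / 2 = 32 / 2 = 16.0 m
Calculate swept area:
  A = pi * r^2 = pi * 16.0^2
  A = 804.25 m^2

804.25


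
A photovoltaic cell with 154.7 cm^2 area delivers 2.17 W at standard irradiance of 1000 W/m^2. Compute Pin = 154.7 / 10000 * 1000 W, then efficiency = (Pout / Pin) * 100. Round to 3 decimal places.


First compute the input power:
  Pin = area_cm2 / 10000 * G = 154.7 / 10000 * 1000 = 15.47 W
Then compute efficiency:
  Efficiency = (Pout / Pin) * 100 = (2.17 / 15.47) * 100
  Efficiency = 14.027%

14.027


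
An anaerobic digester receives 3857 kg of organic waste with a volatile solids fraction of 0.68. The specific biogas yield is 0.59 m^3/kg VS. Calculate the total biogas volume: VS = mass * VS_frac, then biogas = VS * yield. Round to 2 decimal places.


Compute volatile solids:
  VS = mass * VS_fraction = 3857 * 0.68 = 2622.76 kg
Calculate biogas volume:
  Biogas = VS * specific_yield = 2622.76 * 0.59
  Biogas = 1547.43 m^3

1547.43


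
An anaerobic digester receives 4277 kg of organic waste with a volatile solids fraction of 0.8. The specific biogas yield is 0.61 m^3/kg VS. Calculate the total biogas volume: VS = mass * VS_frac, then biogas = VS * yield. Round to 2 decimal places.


Compute volatile solids:
  VS = mass * VS_fraction = 4277 * 0.8 = 3421.6 kg
Calculate biogas volume:
  Biogas = VS * specific_yield = 3421.6 * 0.61
  Biogas = 2087.18 m^3

2087.18


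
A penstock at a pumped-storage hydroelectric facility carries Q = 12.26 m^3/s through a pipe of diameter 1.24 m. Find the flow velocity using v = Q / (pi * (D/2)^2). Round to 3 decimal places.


Compute pipe cross-sectional area:
  A = pi * (D/2)^2 = pi * (1.24/2)^2 = 1.2076 m^2
Calculate velocity:
  v = Q / A = 12.26 / 1.2076
  v = 10.152 m/s

10.152


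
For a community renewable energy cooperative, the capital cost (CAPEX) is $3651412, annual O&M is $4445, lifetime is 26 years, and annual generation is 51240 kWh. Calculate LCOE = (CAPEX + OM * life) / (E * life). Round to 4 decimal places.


Total cost = CAPEX + OM * lifetime = 3651412 + 4445 * 26 = 3651412 + 115570 = 3766982
Total generation = annual * lifetime = 51240 * 26 = 1332240 kWh
LCOE = 3766982 / 1332240
LCOE = 2.8276 $/kWh

2.8276


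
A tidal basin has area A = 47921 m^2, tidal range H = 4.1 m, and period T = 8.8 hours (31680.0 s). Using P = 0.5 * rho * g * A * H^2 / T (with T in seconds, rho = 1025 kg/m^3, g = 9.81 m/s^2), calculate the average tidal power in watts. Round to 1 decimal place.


Convert period to seconds: T = 8.8 * 3600 = 31680.0 s
H^2 = 4.1^2 = 16.81
P = 0.5 * rho * g * A * H^2 / T
P = 0.5 * 1025 * 9.81 * 47921 * 16.81 / 31680.0
P = 127841.3 W

127841.3


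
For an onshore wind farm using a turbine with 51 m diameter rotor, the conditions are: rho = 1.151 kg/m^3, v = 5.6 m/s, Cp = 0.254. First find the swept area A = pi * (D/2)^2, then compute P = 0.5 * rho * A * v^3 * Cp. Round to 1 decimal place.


Step 1 -- Compute swept area:
  A = pi * (D/2)^2 = pi * (51/2)^2 = 2042.82 m^2
Step 2 -- Apply wind power equation:
  P = 0.5 * rho * A * v^3 * Cp
  v^3 = 5.6^3 = 175.616
  P = 0.5 * 1.151 * 2042.82 * 175.616 * 0.254
  P = 52441.3 W

52441.3


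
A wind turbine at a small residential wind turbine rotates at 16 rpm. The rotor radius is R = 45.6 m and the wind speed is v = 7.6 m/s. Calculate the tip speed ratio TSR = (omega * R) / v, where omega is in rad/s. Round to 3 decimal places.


Convert rotational speed to rad/s:
  omega = 16 * 2 * pi / 60 = 1.6755 rad/s
Compute tip speed:
  v_tip = omega * R = 1.6755 * 45.6 = 76.404 m/s
Tip speed ratio:
  TSR = v_tip / v_wind = 76.404 / 7.6 = 10.053

10.053


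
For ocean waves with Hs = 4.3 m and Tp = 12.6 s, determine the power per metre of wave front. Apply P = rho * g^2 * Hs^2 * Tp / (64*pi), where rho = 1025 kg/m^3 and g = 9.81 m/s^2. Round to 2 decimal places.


Apply wave power formula:
  g^2 = 9.81^2 = 96.2361
  Hs^2 = 4.3^2 = 18.49
  Numerator = rho * g^2 * Hs^2 * Tp = 1025 * 96.2361 * 18.49 * 12.6 = 22981021.89
  Denominator = 64 * pi = 201.0619
  P = 22981021.89 / 201.0619 = 114298.23 W/m

114298.23


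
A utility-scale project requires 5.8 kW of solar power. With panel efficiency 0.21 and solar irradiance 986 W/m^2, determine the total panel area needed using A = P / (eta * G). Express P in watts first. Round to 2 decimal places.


Convert target power to watts: P = 5.8 * 1000 = 5800.0 W
Compute denominator: eta * G = 0.21 * 986 = 207.06
Required area A = P / (eta * G) = 5800.0 / 207.06
A = 28.01 m^2

28.01


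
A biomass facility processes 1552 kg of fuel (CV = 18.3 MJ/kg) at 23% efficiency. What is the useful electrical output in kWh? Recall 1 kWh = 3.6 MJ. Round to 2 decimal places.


Total energy = mass * CV = 1552 * 18.3 = 28401.6 MJ
Useful energy = total * eta = 28401.6 * 0.23 = 6532.37 MJ
Convert to kWh: 6532.37 / 3.6
Useful energy = 1814.55 kWh

1814.55


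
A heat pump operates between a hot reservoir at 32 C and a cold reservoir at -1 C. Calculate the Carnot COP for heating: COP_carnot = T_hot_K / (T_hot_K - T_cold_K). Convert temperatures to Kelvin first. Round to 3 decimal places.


Convert to Kelvin:
  T_hot = 32 + 273.15 = 305.15 K
  T_cold = -1 + 273.15 = 272.15 K
Apply Carnot COP formula:
  COP = T_hot_K / (T_hot_K - T_cold_K) = 305.15 / 33.0
  COP = 9.247

9.247


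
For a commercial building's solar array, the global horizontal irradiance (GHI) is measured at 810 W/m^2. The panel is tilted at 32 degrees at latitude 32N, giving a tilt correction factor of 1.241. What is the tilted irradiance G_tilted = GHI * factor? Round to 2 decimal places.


Identify the given values:
  GHI = 810 W/m^2, tilt correction factor = 1.241
Apply the formula G_tilted = GHI * factor:
  G_tilted = 810 * 1.241
  G_tilted = 1005.21 W/m^2

1005.21


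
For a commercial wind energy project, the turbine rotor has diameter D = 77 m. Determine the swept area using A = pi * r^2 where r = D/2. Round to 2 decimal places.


Compute the rotor radius:
  r = D / 2 = 77 / 2 = 38.5 m
Calculate swept area:
  A = pi * r^2 = pi * 38.5^2
  A = 4656.63 m^2

4656.63


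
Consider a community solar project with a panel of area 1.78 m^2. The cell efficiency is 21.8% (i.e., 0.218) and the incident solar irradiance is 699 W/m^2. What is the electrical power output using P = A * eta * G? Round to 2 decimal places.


Use the solar power formula P = A * eta * G.
Given: A = 1.78 m^2, eta = 0.218, G = 699 W/m^2
P = 1.78 * 0.218 * 699
P = 271.24 W

271.24


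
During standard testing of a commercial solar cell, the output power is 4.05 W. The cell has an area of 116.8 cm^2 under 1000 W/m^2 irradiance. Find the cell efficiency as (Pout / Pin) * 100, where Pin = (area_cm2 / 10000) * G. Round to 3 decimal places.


First compute the input power:
  Pin = area_cm2 / 10000 * G = 116.8 / 10000 * 1000 = 11.68 W
Then compute efficiency:
  Efficiency = (Pout / Pin) * 100 = (4.05 / 11.68) * 100
  Efficiency = 34.675%

34.675


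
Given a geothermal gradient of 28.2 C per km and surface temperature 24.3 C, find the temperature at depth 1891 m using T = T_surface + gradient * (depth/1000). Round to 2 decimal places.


Convert depth to km: 1891 / 1000 = 1.891 km
Temperature increase = gradient * depth_km = 28.2 * 1.891 = 53.33 C
Temperature at depth = T_surface + delta_T = 24.3 + 53.33
T = 77.63 C

77.63


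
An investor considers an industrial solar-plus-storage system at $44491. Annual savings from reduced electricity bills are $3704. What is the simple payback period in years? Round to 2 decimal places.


Simple payback period = initial cost / annual savings
Payback = 44491 / 3704
Payback = 12.01 years

12.01


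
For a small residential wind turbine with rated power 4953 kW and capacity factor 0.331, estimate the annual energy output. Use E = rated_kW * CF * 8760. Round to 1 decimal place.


Annual energy = rated_kW * capacity_factor * hours_per_year
Given: P_rated = 4953 kW, CF = 0.331, hours = 8760
E = 4953 * 0.331 * 8760
E = 14361520.7 kWh

14361520.7


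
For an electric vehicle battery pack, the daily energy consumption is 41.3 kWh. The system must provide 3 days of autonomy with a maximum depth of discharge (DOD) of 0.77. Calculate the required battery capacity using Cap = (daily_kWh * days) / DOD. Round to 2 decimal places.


Total energy needed = daily * days = 41.3 * 3 = 123.9 kWh
Account for depth of discharge:
  Cap = total_energy / DOD = 123.9 / 0.77
  Cap = 160.91 kWh

160.91


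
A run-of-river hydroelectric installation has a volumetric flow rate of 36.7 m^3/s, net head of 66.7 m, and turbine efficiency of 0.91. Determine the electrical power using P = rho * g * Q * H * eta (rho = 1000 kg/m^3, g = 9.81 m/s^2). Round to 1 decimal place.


Apply the hydropower formula P = rho * g * Q * H * eta
rho * g = 1000 * 9.81 = 9810.0
P = 9810.0 * 36.7 * 66.7 * 0.91
P = 21852558.8 W

21852558.8


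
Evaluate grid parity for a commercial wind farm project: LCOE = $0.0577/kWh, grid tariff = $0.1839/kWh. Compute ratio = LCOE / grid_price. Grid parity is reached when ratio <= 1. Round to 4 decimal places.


Compare LCOE to grid price:
  LCOE = $0.0577/kWh, Grid price = $0.1839/kWh
  Ratio = LCOE / grid_price = 0.0577 / 0.1839 = 0.3138
  Grid parity achieved (ratio <= 1)? yes

0.3138


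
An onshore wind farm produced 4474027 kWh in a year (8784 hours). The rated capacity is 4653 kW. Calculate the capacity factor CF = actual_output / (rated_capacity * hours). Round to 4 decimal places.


Capacity factor = actual output / maximum possible output
Maximum possible = rated * hours = 4653 * 8784 = 40871952 kWh
CF = 4474027 / 40871952
CF = 0.1095

0.1095


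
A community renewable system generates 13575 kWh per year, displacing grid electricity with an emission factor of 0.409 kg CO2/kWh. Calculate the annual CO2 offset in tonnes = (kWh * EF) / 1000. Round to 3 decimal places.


CO2 offset in kg = generation * emission_factor
CO2 offset = 13575 * 0.409 = 5552.18 kg
Convert to tonnes:
  CO2 offset = 5552.18 / 1000 = 5.552 tonnes

5.552


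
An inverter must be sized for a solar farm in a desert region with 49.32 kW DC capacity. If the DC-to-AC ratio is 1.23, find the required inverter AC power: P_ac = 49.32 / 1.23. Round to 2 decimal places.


The inverter AC capacity is determined by the DC/AC ratio.
Given: P_dc = 49.32 kW, DC/AC ratio = 1.23
P_ac = P_dc / ratio = 49.32 / 1.23
P_ac = 40.10 kW

40.10


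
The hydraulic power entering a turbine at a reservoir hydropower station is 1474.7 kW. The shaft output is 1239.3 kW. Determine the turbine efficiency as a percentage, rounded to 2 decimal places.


Turbine efficiency = (output power / input power) * 100
eta = (1239.3 / 1474.7) * 100
eta = 84.04%

84.04


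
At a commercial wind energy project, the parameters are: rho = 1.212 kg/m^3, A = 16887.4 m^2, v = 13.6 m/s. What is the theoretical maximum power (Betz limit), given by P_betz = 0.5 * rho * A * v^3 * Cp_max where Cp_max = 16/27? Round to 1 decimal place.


The Betz coefficient Cp_max = 16/27 = 0.5926
v^3 = 13.6^3 = 2515.456
P_betz = 0.5 * rho * A * v^3 * Cp_max
P_betz = 0.5 * 1.212 * 16887.4 * 2515.456 * 0.5926
P_betz = 15254864.6 W

15254864.6


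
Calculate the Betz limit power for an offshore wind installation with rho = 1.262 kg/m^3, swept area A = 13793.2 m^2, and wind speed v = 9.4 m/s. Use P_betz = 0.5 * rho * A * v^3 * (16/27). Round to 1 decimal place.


The Betz coefficient Cp_max = 16/27 = 0.5926
v^3 = 9.4^3 = 830.584
P_betz = 0.5 * rho * A * v^3 * Cp_max
P_betz = 0.5 * 1.262 * 13793.2 * 830.584 * 0.5926
P_betz = 4283849.2 W

4283849.2


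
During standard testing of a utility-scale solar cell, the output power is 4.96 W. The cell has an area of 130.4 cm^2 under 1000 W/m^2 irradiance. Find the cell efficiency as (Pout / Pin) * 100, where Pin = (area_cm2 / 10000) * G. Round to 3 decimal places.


First compute the input power:
  Pin = area_cm2 / 10000 * G = 130.4 / 10000 * 1000 = 13.04 W
Then compute efficiency:
  Efficiency = (Pout / Pin) * 100 = (4.96 / 13.04) * 100
  Efficiency = 38.037%

38.037


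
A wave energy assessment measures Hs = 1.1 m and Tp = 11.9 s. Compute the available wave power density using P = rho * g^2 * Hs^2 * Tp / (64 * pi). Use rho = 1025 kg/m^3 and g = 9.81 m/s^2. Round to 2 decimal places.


Apply wave power formula:
  g^2 = 9.81^2 = 96.2361
  Hs^2 = 1.1^2 = 1.21
  Numerator = rho * g^2 * Hs^2 * Tp = 1025 * 96.2361 * 1.21 * 11.9 = 1420346.19
  Denominator = 64 * pi = 201.0619
  P = 1420346.19 / 201.0619 = 7064.22 W/m

7064.22


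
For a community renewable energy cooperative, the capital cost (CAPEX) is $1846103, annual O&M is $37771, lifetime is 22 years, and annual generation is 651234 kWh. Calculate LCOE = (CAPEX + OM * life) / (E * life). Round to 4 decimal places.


Total cost = CAPEX + OM * lifetime = 1846103 + 37771 * 22 = 1846103 + 830962 = 2677065
Total generation = annual * lifetime = 651234 * 22 = 14327148 kWh
LCOE = 2677065 / 14327148
LCOE = 0.1869 $/kWh

0.1869


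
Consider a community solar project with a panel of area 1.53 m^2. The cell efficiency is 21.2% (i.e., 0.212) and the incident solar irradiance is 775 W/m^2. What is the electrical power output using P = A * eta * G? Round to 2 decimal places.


Use the solar power formula P = A * eta * G.
Given: A = 1.53 m^2, eta = 0.212, G = 775 W/m^2
P = 1.53 * 0.212 * 775
P = 251.38 W

251.38


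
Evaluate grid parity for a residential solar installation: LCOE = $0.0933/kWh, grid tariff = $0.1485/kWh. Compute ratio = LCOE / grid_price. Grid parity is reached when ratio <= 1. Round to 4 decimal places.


Compare LCOE to grid price:
  LCOE = $0.0933/kWh, Grid price = $0.1485/kWh
  Ratio = LCOE / grid_price = 0.0933 / 0.1485 = 0.6283
  Grid parity achieved (ratio <= 1)? yes

0.6283


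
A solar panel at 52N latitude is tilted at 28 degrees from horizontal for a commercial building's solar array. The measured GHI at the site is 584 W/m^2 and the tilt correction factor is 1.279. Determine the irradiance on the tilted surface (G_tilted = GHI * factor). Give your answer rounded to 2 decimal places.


Identify the given values:
  GHI = 584 W/m^2, tilt correction factor = 1.279
Apply the formula G_tilted = GHI * factor:
  G_tilted = 584 * 1.279
  G_tilted = 746.94 W/m^2

746.94


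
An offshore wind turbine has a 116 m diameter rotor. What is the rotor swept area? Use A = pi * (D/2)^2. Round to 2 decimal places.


Compute the rotor radius:
  r = D / 2 = 116 / 2 = 58.0 m
Calculate swept area:
  A = pi * r^2 = pi * 58.0^2
  A = 10568.32 m^2

10568.32


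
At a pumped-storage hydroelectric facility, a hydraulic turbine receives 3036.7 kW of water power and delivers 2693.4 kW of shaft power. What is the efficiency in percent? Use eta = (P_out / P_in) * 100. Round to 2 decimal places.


Turbine efficiency = (output power / input power) * 100
eta = (2693.4 / 3036.7) * 100
eta = 88.69%

88.69


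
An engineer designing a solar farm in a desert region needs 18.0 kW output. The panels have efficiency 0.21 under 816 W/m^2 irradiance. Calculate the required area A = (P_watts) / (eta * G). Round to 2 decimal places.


Convert target power to watts: P = 18.0 * 1000 = 18000.0 W
Compute denominator: eta * G = 0.21 * 816 = 171.36
Required area A = P / (eta * G) = 18000.0 / 171.36
A = 105.04 m^2

105.04


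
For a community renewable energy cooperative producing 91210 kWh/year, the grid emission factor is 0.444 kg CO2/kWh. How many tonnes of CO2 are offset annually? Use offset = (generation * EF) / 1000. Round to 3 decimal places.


CO2 offset in kg = generation * emission_factor
CO2 offset = 91210 * 0.444 = 40497.24 kg
Convert to tonnes:
  CO2 offset = 40497.24 / 1000 = 40.497 tonnes

40.497


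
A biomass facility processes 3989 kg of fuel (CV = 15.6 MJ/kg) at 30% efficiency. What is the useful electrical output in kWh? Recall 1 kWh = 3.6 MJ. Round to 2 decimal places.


Total energy = mass * CV = 3989 * 15.6 = 62228.4 MJ
Useful energy = total * eta = 62228.4 * 0.3 = 18668.52 MJ
Convert to kWh: 18668.52 / 3.6
Useful energy = 5185.70 kWh

5185.70


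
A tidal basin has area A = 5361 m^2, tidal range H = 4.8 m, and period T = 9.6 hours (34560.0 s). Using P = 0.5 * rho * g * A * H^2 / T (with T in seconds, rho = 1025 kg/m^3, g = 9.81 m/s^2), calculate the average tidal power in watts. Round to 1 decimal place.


Convert period to seconds: T = 9.6 * 3600 = 34560.0 s
H^2 = 4.8^2 = 23.04
P = 0.5 * rho * g * A * H^2 / T
P = 0.5 * 1025 * 9.81 * 5361 * 23.04 / 34560.0
P = 17968.7 W

17968.7


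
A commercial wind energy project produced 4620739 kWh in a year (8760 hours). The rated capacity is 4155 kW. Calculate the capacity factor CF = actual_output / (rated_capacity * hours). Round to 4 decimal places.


Capacity factor = actual output / maximum possible output
Maximum possible = rated * hours = 4155 * 8760 = 36397800 kWh
CF = 4620739 / 36397800
CF = 0.1270

0.1270


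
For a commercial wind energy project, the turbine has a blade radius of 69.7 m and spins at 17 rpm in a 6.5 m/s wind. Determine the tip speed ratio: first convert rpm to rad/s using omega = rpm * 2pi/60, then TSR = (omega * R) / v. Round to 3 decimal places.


Convert rotational speed to rad/s:
  omega = 17 * 2 * pi / 60 = 1.7802 rad/s
Compute tip speed:
  v_tip = omega * R = 1.7802 * 69.7 = 124.082 m/s
Tip speed ratio:
  TSR = v_tip / v_wind = 124.082 / 6.5 = 19.090

19.090


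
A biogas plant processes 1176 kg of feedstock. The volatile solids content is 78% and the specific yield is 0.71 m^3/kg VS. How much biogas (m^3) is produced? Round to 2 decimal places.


Compute volatile solids:
  VS = mass * VS_fraction = 1176 * 0.78 = 917.28 kg
Calculate biogas volume:
  Biogas = VS * specific_yield = 917.28 * 0.71
  Biogas = 651.27 m^3

651.27


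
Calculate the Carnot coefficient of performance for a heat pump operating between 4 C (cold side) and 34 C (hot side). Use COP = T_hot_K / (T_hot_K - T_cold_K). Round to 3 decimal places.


Convert to Kelvin:
  T_hot = 34 + 273.15 = 307.15 K
  T_cold = 4 + 273.15 = 277.15 K
Apply Carnot COP formula:
  COP = T_hot_K / (T_hot_K - T_cold_K) = 307.15 / 30.0
  COP = 10.238

10.238


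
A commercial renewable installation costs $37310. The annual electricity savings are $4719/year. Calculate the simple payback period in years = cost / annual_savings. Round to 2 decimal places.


Simple payback period = initial cost / annual savings
Payback = 37310 / 4719
Payback = 7.91 years

7.91


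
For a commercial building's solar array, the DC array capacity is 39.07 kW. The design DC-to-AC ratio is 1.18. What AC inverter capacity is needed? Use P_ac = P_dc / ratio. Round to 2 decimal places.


The inverter AC capacity is determined by the DC/AC ratio.
Given: P_dc = 39.07 kW, DC/AC ratio = 1.18
P_ac = P_dc / ratio = 39.07 / 1.18
P_ac = 33.11 kW

33.11


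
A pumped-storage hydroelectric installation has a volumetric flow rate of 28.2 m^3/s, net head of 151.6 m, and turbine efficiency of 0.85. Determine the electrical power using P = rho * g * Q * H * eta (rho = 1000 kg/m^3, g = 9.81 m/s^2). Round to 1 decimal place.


Apply the hydropower formula P = rho * g * Q * H * eta
rho * g = 1000 * 9.81 = 9810.0
P = 9810.0 * 28.2 * 151.6 * 0.85
P = 35648088.1 W

35648088.1


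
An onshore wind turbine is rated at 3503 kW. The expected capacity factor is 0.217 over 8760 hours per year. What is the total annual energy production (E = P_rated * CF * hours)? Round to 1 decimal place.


Annual energy = rated_kW * capacity_factor * hours_per_year
Given: P_rated = 3503 kW, CF = 0.217, hours = 8760
E = 3503 * 0.217 * 8760
E = 6658922.8 kWh

6658922.8


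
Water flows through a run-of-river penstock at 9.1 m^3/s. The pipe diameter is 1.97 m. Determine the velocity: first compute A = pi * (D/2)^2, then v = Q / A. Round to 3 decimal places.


Compute pipe cross-sectional area:
  A = pi * (D/2)^2 = pi * (1.97/2)^2 = 3.0481 m^2
Calculate velocity:
  v = Q / A = 9.1 / 3.0481
  v = 2.986 m/s

2.986


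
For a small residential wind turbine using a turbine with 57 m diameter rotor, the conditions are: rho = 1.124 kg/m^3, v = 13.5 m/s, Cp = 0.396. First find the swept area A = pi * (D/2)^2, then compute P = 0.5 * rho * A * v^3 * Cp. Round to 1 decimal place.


Step 1 -- Compute swept area:
  A = pi * (D/2)^2 = pi * (57/2)^2 = 2551.76 m^2
Step 2 -- Apply wind power equation:
  P = 0.5 * rho * A * v^3 * Cp
  v^3 = 13.5^3 = 2460.375
  P = 0.5 * 1.124 * 2551.76 * 2460.375 * 0.396
  P = 1397244.5 W

1397244.5


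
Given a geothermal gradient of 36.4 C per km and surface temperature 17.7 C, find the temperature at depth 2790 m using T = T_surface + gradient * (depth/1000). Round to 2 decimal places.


Convert depth to km: 2790 / 1000 = 2.79 km
Temperature increase = gradient * depth_km = 36.4 * 2.79 = 101.56 C
Temperature at depth = T_surface + delta_T = 17.7 + 101.56
T = 119.26 C

119.26


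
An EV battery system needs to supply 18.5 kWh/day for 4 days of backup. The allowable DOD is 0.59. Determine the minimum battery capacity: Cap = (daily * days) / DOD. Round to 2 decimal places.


Total energy needed = daily * days = 18.5 * 4 = 74.0 kWh
Account for depth of discharge:
  Cap = total_energy / DOD = 74.0 / 0.59
  Cap = 125.42 kWh

125.42


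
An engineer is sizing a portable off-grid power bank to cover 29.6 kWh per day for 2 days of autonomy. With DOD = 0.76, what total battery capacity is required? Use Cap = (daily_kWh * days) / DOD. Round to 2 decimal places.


Total energy needed = daily * days = 29.6 * 2 = 59.2 kWh
Account for depth of discharge:
  Cap = total_energy / DOD = 59.2 / 0.76
  Cap = 77.89 kWh

77.89


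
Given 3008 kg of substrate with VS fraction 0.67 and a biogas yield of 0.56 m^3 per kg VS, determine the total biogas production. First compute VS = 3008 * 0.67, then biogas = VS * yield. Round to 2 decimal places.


Compute volatile solids:
  VS = mass * VS_fraction = 3008 * 0.67 = 2015.36 kg
Calculate biogas volume:
  Biogas = VS * specific_yield = 2015.36 * 0.56
  Biogas = 1128.60 m^3

1128.60


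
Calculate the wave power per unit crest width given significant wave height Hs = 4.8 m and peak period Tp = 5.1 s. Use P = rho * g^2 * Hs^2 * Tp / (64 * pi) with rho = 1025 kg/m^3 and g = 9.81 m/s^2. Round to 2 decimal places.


Apply wave power formula:
  g^2 = 9.81^2 = 96.2361
  Hs^2 = 4.8^2 = 23.04
  Numerator = rho * g^2 * Hs^2 * Tp = 1025 * 96.2361 * 23.04 * 5.1 = 11590829.86
  Denominator = 64 * pi = 201.0619
  P = 11590829.86 / 201.0619 = 57648.06 W/m

57648.06


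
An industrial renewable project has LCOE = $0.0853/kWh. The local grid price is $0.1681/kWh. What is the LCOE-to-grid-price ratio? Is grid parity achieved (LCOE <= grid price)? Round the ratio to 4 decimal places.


Compare LCOE to grid price:
  LCOE = $0.0853/kWh, Grid price = $0.1681/kWh
  Ratio = LCOE / grid_price = 0.0853 / 0.1681 = 0.5074
  Grid parity achieved (ratio <= 1)? yes

0.5074


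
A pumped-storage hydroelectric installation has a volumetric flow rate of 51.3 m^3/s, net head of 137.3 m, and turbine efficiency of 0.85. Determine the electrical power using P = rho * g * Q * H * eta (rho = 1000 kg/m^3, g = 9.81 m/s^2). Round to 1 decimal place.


Apply the hydropower formula P = rho * g * Q * H * eta
rho * g = 1000 * 9.81 = 9810.0
P = 9810.0 * 51.3 * 137.3 * 0.85
P = 58732141.4 W

58732141.4


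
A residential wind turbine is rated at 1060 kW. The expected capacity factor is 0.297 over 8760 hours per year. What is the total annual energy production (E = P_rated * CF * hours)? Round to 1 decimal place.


Annual energy = rated_kW * capacity_factor * hours_per_year
Given: P_rated = 1060 kW, CF = 0.297, hours = 8760
E = 1060 * 0.297 * 8760
E = 2757823.2 kWh

2757823.2


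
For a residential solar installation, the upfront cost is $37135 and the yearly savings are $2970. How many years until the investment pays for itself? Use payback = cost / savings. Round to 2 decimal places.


Simple payback period = initial cost / annual savings
Payback = 37135 / 2970
Payback = 12.50 years

12.50


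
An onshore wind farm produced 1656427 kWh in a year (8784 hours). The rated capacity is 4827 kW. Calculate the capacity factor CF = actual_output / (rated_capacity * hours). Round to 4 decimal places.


Capacity factor = actual output / maximum possible output
Maximum possible = rated * hours = 4827 * 8784 = 42400368 kWh
CF = 1656427 / 42400368
CF = 0.0391

0.0391


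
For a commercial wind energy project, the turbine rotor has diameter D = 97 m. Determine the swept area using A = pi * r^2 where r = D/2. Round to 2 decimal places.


Compute the rotor radius:
  r = D / 2 = 97 / 2 = 48.5 m
Calculate swept area:
  A = pi * r^2 = pi * 48.5^2
  A = 7389.81 m^2

7389.81


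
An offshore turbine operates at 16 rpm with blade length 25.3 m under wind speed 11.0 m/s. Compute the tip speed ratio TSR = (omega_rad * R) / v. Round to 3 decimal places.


Convert rotational speed to rad/s:
  omega = 16 * 2 * pi / 60 = 1.6755 rad/s
Compute tip speed:
  v_tip = omega * R = 1.6755 * 25.3 = 42.391 m/s
Tip speed ratio:
  TSR = v_tip / v_wind = 42.391 / 11.0 = 3.854

3.854


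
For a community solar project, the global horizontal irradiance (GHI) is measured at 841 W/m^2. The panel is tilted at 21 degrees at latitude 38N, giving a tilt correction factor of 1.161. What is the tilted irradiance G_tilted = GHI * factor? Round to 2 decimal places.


Identify the given values:
  GHI = 841 W/m^2, tilt correction factor = 1.161
Apply the formula G_tilted = GHI * factor:
  G_tilted = 841 * 1.161
  G_tilted = 976.40 W/m^2

976.40


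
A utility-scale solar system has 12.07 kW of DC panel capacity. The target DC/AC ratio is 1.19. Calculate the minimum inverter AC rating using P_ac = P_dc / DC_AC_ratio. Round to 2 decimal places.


The inverter AC capacity is determined by the DC/AC ratio.
Given: P_dc = 12.07 kW, DC/AC ratio = 1.19
P_ac = P_dc / ratio = 12.07 / 1.19
P_ac = 10.14 kW

10.14


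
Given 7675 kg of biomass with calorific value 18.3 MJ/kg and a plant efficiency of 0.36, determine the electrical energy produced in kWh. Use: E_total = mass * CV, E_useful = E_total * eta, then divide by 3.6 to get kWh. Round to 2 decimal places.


Total energy = mass * CV = 7675 * 18.3 = 140452.5 MJ
Useful energy = total * eta = 140452.5 * 0.36 = 50562.9 MJ
Convert to kWh: 50562.9 / 3.6
Useful energy = 14045.25 kWh

14045.25


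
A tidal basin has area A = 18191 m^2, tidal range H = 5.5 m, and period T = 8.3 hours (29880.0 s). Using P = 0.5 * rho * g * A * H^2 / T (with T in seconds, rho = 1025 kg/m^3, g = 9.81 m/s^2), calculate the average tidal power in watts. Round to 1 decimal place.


Convert period to seconds: T = 8.3 * 3600 = 29880.0 s
H^2 = 5.5^2 = 30.25
P = 0.5 * rho * g * A * H^2 / T
P = 0.5 * 1025 * 9.81 * 18191 * 30.25 / 29880.0
P = 92590.0 W

92590.0
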